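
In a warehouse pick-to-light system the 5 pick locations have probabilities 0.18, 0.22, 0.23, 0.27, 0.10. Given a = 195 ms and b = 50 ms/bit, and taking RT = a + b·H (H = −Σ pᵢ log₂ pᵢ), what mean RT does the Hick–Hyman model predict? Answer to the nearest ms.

308 ms

Entropy contributions −pᵢ log₂ pᵢ: 0.4453, 0.4806, 0.4877, 0.5100, 0.3322; sum H = 2.2558 bits.
RT = a + bH = 195 + 50·2.2558 = 307.79 ms.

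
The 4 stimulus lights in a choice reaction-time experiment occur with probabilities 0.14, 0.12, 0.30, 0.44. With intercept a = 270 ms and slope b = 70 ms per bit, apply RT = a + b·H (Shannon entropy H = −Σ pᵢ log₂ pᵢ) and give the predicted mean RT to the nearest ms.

Entropy contributions −pᵢ log₂ pᵢ: 0.3971, 0.3671, 0.5211, 0.5211; sum H = 1.8064 bits.
RT = a + bH = 270 + 70·1.8064 = 396.45 ms.

396 ms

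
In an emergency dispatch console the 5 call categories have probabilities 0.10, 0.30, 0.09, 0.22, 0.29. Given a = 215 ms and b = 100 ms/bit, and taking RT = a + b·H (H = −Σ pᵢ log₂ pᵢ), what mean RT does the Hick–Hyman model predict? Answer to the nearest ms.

Entropy contributions −pᵢ log₂ pᵢ: 0.3322, 0.5211, 0.3127, 0.4806, 0.5179; sum H = 2.1644 bits.
RT = a + bH = 215 + 100·2.1644 = 431.44 ms.

431 ms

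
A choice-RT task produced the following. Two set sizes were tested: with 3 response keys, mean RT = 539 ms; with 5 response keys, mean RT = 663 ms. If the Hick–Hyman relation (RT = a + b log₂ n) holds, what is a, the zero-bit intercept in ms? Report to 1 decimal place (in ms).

The slope on a log₂ axis is (663 − 539) / (2.3219 − 1.5850) = 168.258 ms/bit.
Intercept: a = 539 − 168.258·log₂(3) = 272.318 ms.

272.3 ms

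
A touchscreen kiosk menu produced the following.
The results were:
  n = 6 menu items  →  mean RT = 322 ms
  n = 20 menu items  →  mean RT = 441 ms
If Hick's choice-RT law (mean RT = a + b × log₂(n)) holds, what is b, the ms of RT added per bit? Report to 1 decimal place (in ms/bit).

68.5 ms/bit

Slope: b = (441 − 322) / (log₂ 20 − log₂ 6) = 119/1.7370 = 68.510 ms/bit.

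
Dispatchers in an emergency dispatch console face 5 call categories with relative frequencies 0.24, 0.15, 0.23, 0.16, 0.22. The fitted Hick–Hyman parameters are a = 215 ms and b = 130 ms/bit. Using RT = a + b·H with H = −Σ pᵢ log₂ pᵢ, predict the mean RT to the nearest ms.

H = 0.24·log₂(1/0.24) + 0.15·log₂(1/0.15) + 0.23·log₂(1/0.23) + 0.16·log₂(1/0.16) + 0.22·log₂(1/0.22) = 2.2959 bits.
RT = 215 + 130 × 2.2959 = 513.47 ms.

513 ms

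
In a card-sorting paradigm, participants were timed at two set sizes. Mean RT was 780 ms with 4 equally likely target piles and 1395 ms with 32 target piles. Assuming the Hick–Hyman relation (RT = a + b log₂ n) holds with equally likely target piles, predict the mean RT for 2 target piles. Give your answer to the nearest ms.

575 ms

RT is linear in log₂ n, so two points fix the line:
  b = (1395 − 780) / (log₂ 32 − log₂ 4) = 615 / (5 − 2) = 205 ms/bit
  a = 780 − 205 × 2 = 370 ms
Then RT(2) = 370 + 205 × log₂ 2 = 370 + 205 × 1 ≈ 575.000 ms.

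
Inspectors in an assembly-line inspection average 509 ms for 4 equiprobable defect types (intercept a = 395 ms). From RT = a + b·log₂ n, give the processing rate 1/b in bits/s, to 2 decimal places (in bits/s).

17.54 bits/s

Choice component = 509 − 395 = 114 ms over log₂(4) = 2 bits.
b = 114 / 2 = 57.000 ms/bit, so 1/b = 17.544 bits/s.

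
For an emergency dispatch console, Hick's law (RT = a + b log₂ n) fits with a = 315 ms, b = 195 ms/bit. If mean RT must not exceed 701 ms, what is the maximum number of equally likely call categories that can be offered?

195·log₂ n ≤ 701 − 315 = 386, giving log₂ n ≤ 1.9795 and n ≤ 3.944. The largest whole number is 3.

3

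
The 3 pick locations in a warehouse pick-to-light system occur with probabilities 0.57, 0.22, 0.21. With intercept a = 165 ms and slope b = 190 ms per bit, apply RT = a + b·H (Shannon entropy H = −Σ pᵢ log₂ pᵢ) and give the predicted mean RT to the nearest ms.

434 ms

Entropy contributions −pᵢ log₂ pᵢ: 0.4623, 0.4806, 0.4728; sum H = 1.4156 bits.
RT = a + bH = 165 + 190·1.4156 = 433.97 ms.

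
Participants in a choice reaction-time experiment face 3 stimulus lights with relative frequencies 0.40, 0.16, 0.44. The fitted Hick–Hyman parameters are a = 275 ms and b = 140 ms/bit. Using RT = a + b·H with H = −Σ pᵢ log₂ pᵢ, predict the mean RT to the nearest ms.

481 ms

H = 0.40·log₂(1/0.40) + 0.16·log₂(1/0.16) + 0.44·log₂(1/0.44) = 1.4729 bits.
RT = 275 + 140 × 1.4729 = 481.21 ms.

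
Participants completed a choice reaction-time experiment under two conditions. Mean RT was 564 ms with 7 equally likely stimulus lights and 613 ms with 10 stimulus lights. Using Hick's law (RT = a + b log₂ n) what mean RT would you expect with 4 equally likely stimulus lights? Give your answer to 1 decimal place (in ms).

Fit slope and intercept:
  b = (613 − 564) / (log₂ 10 − log₂ 7) = 49 / (3.3219 − 2.8074) = 95.225 ms/bit
  a = 564 − 95.225 × 2.8074 = 296.671 ms
Then RT(4) = 296.671 + 95.225 × log₂ 4 = 296.671 + 95.225 × 2 ≈ 487.120 ms.

487.1 ms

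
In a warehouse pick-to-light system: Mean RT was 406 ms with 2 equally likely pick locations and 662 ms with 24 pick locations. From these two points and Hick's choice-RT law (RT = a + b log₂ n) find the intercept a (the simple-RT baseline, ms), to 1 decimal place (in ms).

b = (RT₂ − RT₁)/(log₂ n₂ − log₂ n₁) = (662 − 406)/(4.5850 − 1) = 71.409 ms/bit.
Intercept: a = 406 − 71.409·log₂(2) = 334.591 ms.

334.6 ms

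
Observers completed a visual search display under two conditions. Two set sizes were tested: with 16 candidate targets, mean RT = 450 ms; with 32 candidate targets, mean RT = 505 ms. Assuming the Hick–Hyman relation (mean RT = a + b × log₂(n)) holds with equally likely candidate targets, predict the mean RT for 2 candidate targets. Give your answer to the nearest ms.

RT is linear in log₂ n, so two points fix the line:
  b = (505 − 450) / (log₂ 32 − log₂ 16) = 55 / (5 − 4) = 55 ms/bit
  a = 450 − 55 × 4 = 230 ms
Then RT(2) = 230 + 55 × log₂ 2 = 230 + 55 × 1 ≈ 285.000 ms.

285 ms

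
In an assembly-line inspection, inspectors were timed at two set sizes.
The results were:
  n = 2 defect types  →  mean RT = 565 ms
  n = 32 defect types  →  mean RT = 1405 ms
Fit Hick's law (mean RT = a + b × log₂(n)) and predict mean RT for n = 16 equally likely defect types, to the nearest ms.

RT is linear in log₂ n, so two points fix the line:
  b = (1405 − 565) / (log₂ 32 − log₂ 2) = 840 / (5 − 1) = 210 ms/bit
  a = 565 − 210 × 1 = 355 ms
Then RT(16) = 355 + 210 × log₂ 16 = 355 + 210 × 4 ≈ 1195.000 ms.

1195 ms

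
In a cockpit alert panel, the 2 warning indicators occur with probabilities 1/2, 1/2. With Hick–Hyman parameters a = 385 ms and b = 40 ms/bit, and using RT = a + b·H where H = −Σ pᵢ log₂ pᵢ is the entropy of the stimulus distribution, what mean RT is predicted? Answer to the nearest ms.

Each term −pᵢ log₂ pᵢ: 0.5·1 + 0.5·1; summed, H = 1.000 bits.
Mean RT = a + bH = 385 + 40·1.000 = 425.00 ms.

425 ms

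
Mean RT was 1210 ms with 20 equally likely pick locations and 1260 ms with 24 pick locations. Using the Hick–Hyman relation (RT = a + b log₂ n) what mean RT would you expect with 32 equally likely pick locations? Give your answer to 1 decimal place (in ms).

Fit slope and intercept:
  b = (1260 − 1210) / (log₂ 24 − log₂ 20) = 50 / (4.5850 − 4.3219) = 190.089 ms/bit
  a = 1210 − 190.089 × 4.3219 = 388.448 ms
Then RT(32) = 388.448 + 190.089 × log₂ 32 = 388.448 + 190.089 × 5 ≈ 1338.894 ms.

1338.9 ms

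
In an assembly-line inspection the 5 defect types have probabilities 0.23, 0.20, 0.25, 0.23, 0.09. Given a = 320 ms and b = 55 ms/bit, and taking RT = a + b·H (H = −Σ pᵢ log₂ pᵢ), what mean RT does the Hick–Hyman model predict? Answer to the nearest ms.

444 ms

H = 0.23·log₂(1/0.23) + 0.20·log₂(1/0.20) + 0.25·log₂(1/0.25) + 0.23·log₂(1/0.23) + 0.09·log₂(1/0.09) = 2.2524 bits.
RT = 320 + 55 × 2.2524 = 443.88 ms.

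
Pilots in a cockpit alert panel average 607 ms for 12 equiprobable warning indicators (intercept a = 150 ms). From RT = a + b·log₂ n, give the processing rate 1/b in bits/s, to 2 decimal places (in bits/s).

7.84 bits/s

b = (607 − 150)/log₂ 12 = 457/3.5850 = 127.477 ms per bit = 0.12748 s/bit; the reciprocal is 7.845 bits/s.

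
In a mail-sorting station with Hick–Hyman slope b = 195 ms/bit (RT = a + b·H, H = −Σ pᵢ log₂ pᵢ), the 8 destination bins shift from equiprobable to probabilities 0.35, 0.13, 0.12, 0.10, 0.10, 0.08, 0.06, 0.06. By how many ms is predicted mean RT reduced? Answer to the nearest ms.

The RT saving is b·ΔH. Equiprobable H₀ = log₂(8) = 3.0000 bits; with the given probabilities H = 2.7228 bits.
b·(H₀ − H) = 195 × (3.0000 − 2.7228) = 54.06 ms.

54 ms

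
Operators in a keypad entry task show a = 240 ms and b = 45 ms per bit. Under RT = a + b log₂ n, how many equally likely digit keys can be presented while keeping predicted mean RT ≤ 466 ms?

32

45·log₂ n ≤ 466 − 240 = 226, giving log₂ n ≤ 5.0222 and n ≤ 32.497. The largest whole number is 32.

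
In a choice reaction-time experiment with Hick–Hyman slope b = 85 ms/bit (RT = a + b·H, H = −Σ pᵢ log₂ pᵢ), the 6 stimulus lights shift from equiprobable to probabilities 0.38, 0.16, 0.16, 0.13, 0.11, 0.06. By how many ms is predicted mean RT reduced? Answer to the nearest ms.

20 ms

The RT saving is b·ΔH. Equiprobable H₀ = log₂(6) = 2.5850 bits; with the given probabilities H = 2.3530 bits.
b·(H₀ − H) = 85 × (2.5850 − 2.3530) = 19.72 ms.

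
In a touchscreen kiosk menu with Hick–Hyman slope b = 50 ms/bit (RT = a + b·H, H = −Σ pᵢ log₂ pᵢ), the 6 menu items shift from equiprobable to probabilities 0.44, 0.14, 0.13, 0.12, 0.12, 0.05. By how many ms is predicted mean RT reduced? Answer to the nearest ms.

17 ms

The RT saving is b·ΔH. Equiprobable H₀ = log₂(6) = 2.5850 bits; with the given probabilities H = 2.2511 bits.
b·(H₀ − H) = 50 × (2.5850 − 2.2511) = 16.69 ms.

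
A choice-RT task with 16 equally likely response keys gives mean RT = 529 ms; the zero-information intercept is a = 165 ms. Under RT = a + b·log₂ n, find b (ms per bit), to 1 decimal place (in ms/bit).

16 alternatives carry log₂ 16 = 4 bits; the choice cost is 529 − 165 = 364 ms, so b = 364/4 = 91.000 ms/bit.

91.0 ms/bit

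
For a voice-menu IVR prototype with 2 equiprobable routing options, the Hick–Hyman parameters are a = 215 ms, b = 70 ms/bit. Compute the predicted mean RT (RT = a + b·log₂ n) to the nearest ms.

285 ms

log₂(2) = 1 bits, so RT = 215 + 70 × 1 ≈ 285.000 ms.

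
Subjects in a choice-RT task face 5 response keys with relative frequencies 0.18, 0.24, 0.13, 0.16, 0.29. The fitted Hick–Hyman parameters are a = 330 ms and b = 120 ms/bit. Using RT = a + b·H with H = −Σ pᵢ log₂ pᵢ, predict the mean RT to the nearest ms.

602 ms

H = 0.18·log₂(1/0.18) + 0.24·log₂(1/0.24) + 0.13·log₂(1/0.13) + 0.16·log₂(1/0.16) + 0.29·log₂(1/0.29) = 2.2630 bits.
RT = 330 + 120 × 2.2630 = 601.56 ms.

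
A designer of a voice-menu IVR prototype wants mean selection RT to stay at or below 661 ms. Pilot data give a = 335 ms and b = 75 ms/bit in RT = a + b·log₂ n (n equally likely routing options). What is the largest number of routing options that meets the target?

75·log₂ n ≤ 661 − 335 = 326, giving log₂ n ≤ 4.3467 and n ≤ 20.346. The largest whole number is 20.

20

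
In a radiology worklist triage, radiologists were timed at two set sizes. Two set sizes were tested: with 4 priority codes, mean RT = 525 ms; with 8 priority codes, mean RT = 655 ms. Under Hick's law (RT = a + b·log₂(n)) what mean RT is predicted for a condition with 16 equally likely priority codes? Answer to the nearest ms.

RT is linear in log₂ n, so two points fix the line:
  b = (655 − 525) / (log₂ 8 − log₂ 4) = 130 / (3 − 2) = 130 ms/bit
  a = 525 − 130 × 2 = 265 ms
Then RT(16) = 265 + 130 × log₂ 16 = 265 + 130 × 4 ≈ 785.000 ms.

785 ms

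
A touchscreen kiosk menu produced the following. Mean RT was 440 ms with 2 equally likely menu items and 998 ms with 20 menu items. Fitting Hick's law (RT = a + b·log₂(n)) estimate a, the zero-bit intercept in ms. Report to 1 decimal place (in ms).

The slope on a log₂ axis is (998 − 440) / (4.3219 − 1) = 167.975 ms/bit.
Intercept: a = 440 − 167.975·log₂(2) = 272.025 ms.

272.0 ms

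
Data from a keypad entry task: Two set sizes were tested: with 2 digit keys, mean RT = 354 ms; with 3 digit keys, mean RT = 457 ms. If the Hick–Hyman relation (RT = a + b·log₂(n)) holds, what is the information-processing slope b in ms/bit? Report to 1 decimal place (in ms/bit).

The slope on a log₂ axis is (457 − 354) / (1.5850 − 1) = 176.080 ms/bit.

176.1 ms/bit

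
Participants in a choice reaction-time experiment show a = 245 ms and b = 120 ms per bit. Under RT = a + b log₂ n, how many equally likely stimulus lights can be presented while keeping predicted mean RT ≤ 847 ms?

32

Information budget: (847 − 245)/120 = 5.0167 bits, so n ≤ 2^5.0167 = 32.372 → at most 32.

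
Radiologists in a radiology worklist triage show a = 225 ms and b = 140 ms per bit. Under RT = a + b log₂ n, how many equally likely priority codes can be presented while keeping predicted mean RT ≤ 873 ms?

24

140·log₂ n ≤ 873 − 225 = 648, giving log₂ n ≤ 4.6286 and n ≤ 24.737. The largest whole number is 24.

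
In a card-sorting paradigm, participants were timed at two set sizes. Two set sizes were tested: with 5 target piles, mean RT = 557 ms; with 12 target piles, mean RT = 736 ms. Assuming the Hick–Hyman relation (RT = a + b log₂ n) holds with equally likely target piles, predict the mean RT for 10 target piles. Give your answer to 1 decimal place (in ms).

698.7 ms

Solve the two-equation system in a and b:
  b = (736 − 557) / (log₂ 12 − log₂ 5) = 179 / (3.5850 − 2.3219) = 141.722 ms/bit
  a = 557 − 141.722 × 2.3219 = 227.931 ms
Then RT(10) = 227.931 + 141.722 × log₂ 10 = 227.931 + 141.722 × 3.3219 ≈ 698.722 ms.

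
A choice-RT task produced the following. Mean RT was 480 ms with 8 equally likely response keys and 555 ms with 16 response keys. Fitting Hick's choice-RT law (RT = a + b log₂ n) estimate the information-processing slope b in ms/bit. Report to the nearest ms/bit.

75 ms/bit

The slope on a log₂ axis is (555 − 480) / (4 − 3) = 75 ms/bit.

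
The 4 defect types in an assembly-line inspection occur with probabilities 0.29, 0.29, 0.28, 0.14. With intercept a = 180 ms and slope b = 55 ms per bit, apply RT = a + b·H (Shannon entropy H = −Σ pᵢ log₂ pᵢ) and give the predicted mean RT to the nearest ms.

Entropy contributions −pᵢ log₂ pᵢ: 0.5179, 0.5179, 0.5142, 0.3971; sum H = 1.9471 bits.
RT = a + bH = 180 + 55·1.9471 = 287.09 ms.

287 ms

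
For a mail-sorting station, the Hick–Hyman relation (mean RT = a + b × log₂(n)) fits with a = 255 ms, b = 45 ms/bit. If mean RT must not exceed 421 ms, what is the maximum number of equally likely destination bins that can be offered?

12

Information budget: (421 − 255)/45 = 3.6889 bits, so n ≤ 2^3.6889 = 12.896 → at most 12.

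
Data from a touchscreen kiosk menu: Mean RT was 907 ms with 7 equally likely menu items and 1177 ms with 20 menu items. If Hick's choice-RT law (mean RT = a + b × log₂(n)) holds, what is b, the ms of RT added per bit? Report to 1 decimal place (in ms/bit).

178.3 ms/bit

Slope: b = (1177 − 907) / (log₂ 20 − log₂ 7) = 270/1.5146 = 178.268 ms/bit.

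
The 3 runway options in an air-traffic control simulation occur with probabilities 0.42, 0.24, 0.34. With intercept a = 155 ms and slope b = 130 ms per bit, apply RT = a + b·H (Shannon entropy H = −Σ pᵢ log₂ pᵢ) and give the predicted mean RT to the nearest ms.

356 ms

H = 0.42·log₂(1/0.42) + 0.24·log₂(1/0.24) + 0.34·log₂(1/0.34) = 1.5490 bits.
RT = 155 + 130 × 1.5490 = 356.36 ms.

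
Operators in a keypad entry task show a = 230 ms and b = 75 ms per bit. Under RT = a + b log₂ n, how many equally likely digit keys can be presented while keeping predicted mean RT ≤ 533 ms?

75·log₂ n ≤ 533 − 230 = 303, giving log₂ n ≤ 4.0400 and n ≤ 16.450. The largest whole number is 16.

16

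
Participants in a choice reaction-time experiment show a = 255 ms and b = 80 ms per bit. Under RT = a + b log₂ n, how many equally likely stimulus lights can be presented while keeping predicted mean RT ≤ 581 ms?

16

80·log₂ n ≤ 581 − 255 = 326, giving log₂ n ≤ 4.0750 and n ≤ 16.854. The largest whole number is 16.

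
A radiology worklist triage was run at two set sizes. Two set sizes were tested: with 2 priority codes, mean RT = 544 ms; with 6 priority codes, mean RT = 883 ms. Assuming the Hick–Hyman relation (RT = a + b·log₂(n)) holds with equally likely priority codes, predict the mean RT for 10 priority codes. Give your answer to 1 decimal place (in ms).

RT is linear in log₂ n, so two points fix the line:
  b = (883 − 544) / (log₂ 6 − log₂ 2) = 339 / (2.5850 − 1) = 213.885 ms/bit
  a = 544 − 213.885 × 1 = 330.115 ms
Then RT(10) = 330.115 + 213.885 × log₂ 10 = 330.115 + 213.885 × 3.3219 ≈ 1040.626 ms.

1040.6 ms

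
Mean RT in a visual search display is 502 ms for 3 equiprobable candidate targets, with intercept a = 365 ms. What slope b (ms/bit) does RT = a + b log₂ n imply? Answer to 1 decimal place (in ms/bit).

86.4 ms/bit

3 alternatives carry log₂ 3 = 1.5850 bits; the choice cost is 502 − 365 = 137 ms, so b = 137/1.5850 = 86.437 ms/bit.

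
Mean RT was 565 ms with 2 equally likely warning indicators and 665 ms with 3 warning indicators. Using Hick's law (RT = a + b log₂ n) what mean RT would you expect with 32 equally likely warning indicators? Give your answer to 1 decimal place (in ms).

Fit slope and intercept:
  b = (665 − 565) / (log₂ 3 − log₂ 2) = 100 / (1.5850 − 1) = 170.951 ms/bit
  a = 565 − 170.951 × 1 = 394.049 ms
Then RT(32) = 394.049 + 170.951 × log₂ 32 = 394.049 + 170.951 × 5 ≈ 1248.805 ms.

1248.8 ms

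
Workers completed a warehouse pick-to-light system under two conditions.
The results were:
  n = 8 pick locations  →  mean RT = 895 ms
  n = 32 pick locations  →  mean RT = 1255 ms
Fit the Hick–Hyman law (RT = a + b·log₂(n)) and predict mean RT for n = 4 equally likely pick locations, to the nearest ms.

RT is linear in log₂ n, so two points fix the line:
  b = (1255 − 895) / (log₂ 32 − log₂ 8) = 360 / (5 − 3) = 180 ms/bit
  a = 895 − 180 × 3 = 355 ms
Then RT(4) = 355 + 180 × log₂ 4 = 355 + 180 × 2 ≈ 715.000 ms.

715 ms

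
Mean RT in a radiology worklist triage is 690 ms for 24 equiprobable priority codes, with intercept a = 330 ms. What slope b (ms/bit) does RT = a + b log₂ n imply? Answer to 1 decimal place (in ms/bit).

b = (690 − 330) / log₂(24) = 360 / 4.5850 = 78.518 ms/bit.

78.5 ms/bit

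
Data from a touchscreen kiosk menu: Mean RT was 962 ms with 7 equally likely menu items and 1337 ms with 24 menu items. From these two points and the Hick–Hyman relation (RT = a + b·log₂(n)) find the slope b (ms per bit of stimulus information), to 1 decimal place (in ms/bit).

The slope on a log₂ axis is (1337 − 962) / (4.5850 − 2.8074) = 210.958 ms/bit.

211.0 ms/bit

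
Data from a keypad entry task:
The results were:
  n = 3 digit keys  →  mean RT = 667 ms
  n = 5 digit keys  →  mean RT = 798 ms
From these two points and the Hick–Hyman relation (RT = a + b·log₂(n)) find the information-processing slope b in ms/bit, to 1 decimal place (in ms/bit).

b = (RT₂ − RT₁)/(log₂ n₂ − log₂ n₁) = (798 − 667)/(2.3219 − 1.5850) = 177.756 ms/bit.

177.8 ms/bit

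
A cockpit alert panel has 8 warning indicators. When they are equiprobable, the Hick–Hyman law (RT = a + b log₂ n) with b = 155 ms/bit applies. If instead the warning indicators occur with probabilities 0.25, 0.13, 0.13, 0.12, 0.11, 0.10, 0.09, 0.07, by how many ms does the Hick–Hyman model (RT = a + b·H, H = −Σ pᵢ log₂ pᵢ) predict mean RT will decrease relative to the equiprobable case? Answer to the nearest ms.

16 ms

The RT saving is b·ΔH. Equiprobable H₀ = log₂(8) = 3.0000 bits; with the given probabilities H = 2.8960 bits.
b·(H₀ − H) = 155 × (3.0000 − 2.8960) = 16.11 ms.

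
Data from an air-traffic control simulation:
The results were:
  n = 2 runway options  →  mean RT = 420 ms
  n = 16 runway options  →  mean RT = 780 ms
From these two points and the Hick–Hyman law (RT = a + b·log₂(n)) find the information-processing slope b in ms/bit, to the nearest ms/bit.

b = (RT₂ − RT₁)/(log₂ n₂ − log₂ n₁) = (780 − 420)/(4 − 1) = 120 ms/bit.

120 ms/bit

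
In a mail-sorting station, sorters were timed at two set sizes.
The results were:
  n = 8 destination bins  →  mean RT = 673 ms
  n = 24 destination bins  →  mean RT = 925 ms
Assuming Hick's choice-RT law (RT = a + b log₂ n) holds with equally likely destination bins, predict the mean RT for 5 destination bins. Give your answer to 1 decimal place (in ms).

RT is linear in log₂ n, so two points fix the line:
  b = (925 − 673) / (log₂ 24 − log₂ 8) = 252 / (4.5850 − 3) = 158.994 ms/bit
  a = 673 − 158.994 × 3 = 196.017 ms
Then RT(5) = 196.017 + 158.994 × log₂ 5 = 196.017 + 158.994 × 2.3219 ≈ 565.190 ms.

565.2 ms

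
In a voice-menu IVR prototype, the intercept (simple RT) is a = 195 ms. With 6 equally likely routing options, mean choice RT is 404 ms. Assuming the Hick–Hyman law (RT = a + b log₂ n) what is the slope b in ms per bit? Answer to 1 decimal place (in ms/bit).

80.9 ms/bit

log₂(6) = 2.5850 bits.
b = (RT − a)/log₂ n = (404 − 195) / 2.5850 = 80.852 ms/bit.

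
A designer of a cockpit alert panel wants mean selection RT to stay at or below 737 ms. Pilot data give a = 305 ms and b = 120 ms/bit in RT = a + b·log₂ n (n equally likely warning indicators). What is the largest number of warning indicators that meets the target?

12

Set 305 + 120·log₂ n ≤ 737 → log₂ n ≤ (737 − 305)/120 = 3.6000.
So n ≤ 2^3.6000 = 12.126; the largest integer n is 12.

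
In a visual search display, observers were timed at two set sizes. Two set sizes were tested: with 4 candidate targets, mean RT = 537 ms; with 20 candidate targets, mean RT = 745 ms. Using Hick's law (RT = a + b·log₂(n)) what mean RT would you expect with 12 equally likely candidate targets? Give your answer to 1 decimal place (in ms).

679.0 ms

Fit slope and intercept:
  b = (745 − 537) / (log₂ 20 − log₂ 4) = 208 / (4.3219 − 2) = 89.581 ms/bit
  a = 537 − 89.581 × 2 = 357.839 ms
Then RT(12) = 357.839 + 89.581 × log₂ 12 = 357.839 + 89.581 × 3.5850 ≈ 678.982 ms.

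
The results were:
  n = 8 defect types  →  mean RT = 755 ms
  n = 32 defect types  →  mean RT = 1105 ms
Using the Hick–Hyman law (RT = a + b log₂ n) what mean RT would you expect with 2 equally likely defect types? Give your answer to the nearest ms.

With log₂ n on the abscissa the relation is linear; from the two conditions:
  b = (1105 − 755) / (log₂ 32 − log₂ 8) = 350 / (5 − 3) = 175 ms/bit
  a = 755 − 175 × 3 = 230 ms
Then RT(2) = 230 + 175 × log₂ 2 = 230 + 175 × 1 ≈ 405.000 ms.

405 ms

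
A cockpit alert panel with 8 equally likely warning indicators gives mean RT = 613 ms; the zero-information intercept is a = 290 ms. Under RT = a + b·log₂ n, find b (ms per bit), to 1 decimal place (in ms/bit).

8 alternatives carry log₂ 8 = 3 bits; the choice cost is 613 − 290 = 323 ms, so b = 323/3 = 107.667 ms/bit.

107.7 ms/bit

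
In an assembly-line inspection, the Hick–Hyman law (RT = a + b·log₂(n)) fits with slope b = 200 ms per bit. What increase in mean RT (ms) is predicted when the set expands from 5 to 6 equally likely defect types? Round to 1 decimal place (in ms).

52.6 ms

Only the slope matters, since a is common to both: ΔRT = b·log₂(n₂/n₁).
log₂(6) − log₂(5) = 2.5850 − 2.3219 = 0.2630.
ΔRT = 200 × 0.2630 = 52.607 ms.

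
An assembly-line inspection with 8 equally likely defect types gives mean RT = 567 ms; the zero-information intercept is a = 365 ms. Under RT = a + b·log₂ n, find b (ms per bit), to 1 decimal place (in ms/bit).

8 alternatives carry log₂ 8 = 3 bits; the choice cost is 567 − 365 = 202 ms, so b = 202/3 = 67.333 ms/bit.

67.3 ms/bit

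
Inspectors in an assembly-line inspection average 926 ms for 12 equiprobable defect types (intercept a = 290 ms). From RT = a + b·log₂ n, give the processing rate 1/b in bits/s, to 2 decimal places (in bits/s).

b = (926 − 290)/log₂ 12 = 636/3.5850 = 177.408 ms per bit = 0.17741 s/bit; the reciprocal is 5.637 bits/s.

5.64 bits/s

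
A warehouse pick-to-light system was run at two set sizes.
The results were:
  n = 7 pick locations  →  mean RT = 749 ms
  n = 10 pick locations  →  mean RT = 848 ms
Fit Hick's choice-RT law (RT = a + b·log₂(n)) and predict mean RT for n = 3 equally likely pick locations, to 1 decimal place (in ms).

With log₂ n on the abscissa the relation is linear; from the two conditions:
  b = (848 − 749) / (log₂ 10 − log₂ 7) = 99 / (3.3219 − 2.8074) = 192.392 ms/bit
  a = 749 − 192.392 × 2.8074 = 208.886 ms
Then RT(3) = 208.886 + 192.392 × log₂ 3 = 208.886 + 192.392 × 1.5850 ≈ 513.821 ms.

513.8 ms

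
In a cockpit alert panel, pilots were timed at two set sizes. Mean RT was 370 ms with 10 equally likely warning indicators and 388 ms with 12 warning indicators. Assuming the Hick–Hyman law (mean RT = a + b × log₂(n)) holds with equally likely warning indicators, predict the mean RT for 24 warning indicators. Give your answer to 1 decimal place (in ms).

RT is linear in log₂ n, so two points fix the line:
  b = (388 − 370) / (log₂ 12 − log₂ 10) = 18 / (3.5850 − 3.3219) = 68.432 ms/bit
  a = 370 − 68.432 × 3.3219 = 142.673 ms
Then RT(24) = 142.673 + 68.432 × log₂ 24 = 142.673 + 68.432 × 4.5850 ≈ 456.432 ms.

456.4 ms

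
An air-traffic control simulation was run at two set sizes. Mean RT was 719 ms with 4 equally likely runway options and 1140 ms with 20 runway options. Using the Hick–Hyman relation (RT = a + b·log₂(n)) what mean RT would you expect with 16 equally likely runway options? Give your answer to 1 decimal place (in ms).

With log₂ n on the abscissa the relation is linear; from the two conditions:
  b = (1140 − 719) / (log₂ 20 − log₂ 4) = 421 / (4.3219 − 2) = 181.315 ms/bit
  a = 719 − 181.315 × 2 = 356.370 ms
Then RT(16) = 356.370 + 181.315 × log₂ 16 = 356.370 + 181.315 × 4 ≈ 1081.630 ms.

1081.6 ms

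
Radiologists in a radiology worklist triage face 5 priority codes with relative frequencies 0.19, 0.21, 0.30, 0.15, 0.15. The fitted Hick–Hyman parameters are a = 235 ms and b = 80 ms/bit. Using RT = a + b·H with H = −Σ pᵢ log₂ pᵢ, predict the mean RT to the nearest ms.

H = 0.19·log₂(1/0.19) + 0.21·log₂(1/0.21) + 0.30·log₂(1/0.30) + 0.15·log₂(1/0.15) + 0.15·log₂(1/0.15) = 2.2702 bits.
RT = 235 + 80 × 2.2702 = 416.62 ms.

417 ms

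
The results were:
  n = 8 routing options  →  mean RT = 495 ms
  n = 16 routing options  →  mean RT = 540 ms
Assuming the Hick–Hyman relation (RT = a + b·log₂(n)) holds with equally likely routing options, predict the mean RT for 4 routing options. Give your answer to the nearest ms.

450 ms

Fit slope and intercept:
  b = (540 − 495) / (log₂ 16 − log₂ 8) = 45 / (4 − 3) = 45 ms/bit
  a = 495 − 45 × 3 = 360 ms
Then RT(4) = 360 + 45 × log₂ 4 = 360 + 45 × 2 ≈ 450.000 ms.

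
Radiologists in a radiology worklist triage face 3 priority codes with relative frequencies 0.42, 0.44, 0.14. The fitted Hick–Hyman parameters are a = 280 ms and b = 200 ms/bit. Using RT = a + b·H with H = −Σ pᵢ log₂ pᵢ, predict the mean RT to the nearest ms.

Entropy contributions −pᵢ log₂ pᵢ: 0.5256, 0.5211, 0.3971; sum H = 1.4439 bits.
RT = a + bH = 280 + 200·1.4439 = 568.78 ms.

569 ms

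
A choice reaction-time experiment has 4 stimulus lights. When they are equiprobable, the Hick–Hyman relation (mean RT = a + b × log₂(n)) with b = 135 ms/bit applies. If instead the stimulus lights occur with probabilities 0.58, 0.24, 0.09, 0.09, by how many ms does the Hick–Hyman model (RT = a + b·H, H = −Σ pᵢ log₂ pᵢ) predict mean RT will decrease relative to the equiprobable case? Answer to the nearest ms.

Equiprobable entropy H₀ = log₂ 4 = 2.0000 bits.
Skewed entropy H = −Σ pᵢ log₂ pᵢ = 1.5752 bits.
ΔRT = b·(H₀ − H) = 135 × 0.4248 = 57.34 ms.

57 ms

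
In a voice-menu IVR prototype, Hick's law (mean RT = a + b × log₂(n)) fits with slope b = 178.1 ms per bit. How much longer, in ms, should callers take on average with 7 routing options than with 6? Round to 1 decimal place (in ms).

The intercept a cancels: ΔRT = b·(log₂ n₂ − log₂ n₁) = b·log₂(n₂/n₁).
log₂(7) − log₂(6) = 2.8074 − 2.5850 = 0.2224.
ΔRT = 178.1 × 0.2224 = 39.608 ms.

39.6 ms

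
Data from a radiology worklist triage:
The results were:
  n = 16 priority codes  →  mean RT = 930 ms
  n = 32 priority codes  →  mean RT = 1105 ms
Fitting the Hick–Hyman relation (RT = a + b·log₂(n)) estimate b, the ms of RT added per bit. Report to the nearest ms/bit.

b = (RT₂ − RT₁)/(log₂ n₂ − log₂ n₁) = (1105 − 930)/(5 − 4) = 175 ms/bit.

175 ms/bit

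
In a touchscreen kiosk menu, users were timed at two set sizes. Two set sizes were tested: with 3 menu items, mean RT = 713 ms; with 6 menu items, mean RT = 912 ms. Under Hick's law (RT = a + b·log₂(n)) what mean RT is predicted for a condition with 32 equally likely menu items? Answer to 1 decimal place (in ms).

1392.6 ms

Fit slope and intercept:
  b = (912 − 713) / (log₂ 6 − log₂ 3) = 199 / (2.5850 − 1.5850) = 199.000 ms/bit
  a = 713 − 199.000 × 1.5850 = 397.592 ms
Then RT(32) = 397.592 + 199.000 × log₂ 32 = 397.592 + 199.000 × 5 ≈ 1392.592 ms.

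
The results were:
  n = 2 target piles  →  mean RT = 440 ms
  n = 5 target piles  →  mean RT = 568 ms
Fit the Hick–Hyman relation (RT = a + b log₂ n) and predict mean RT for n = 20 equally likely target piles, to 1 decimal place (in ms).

With log₂ n on the abscissa the relation is linear; from the two conditions:
  b = (568 − 440) / (log₂ 5 − log₂ 2) = 128 / (2.3219 − 1) = 96.828 ms/bit
  a = 440 − 96.828 × 1 = 343.172 ms
Then RT(20) = 343.172 + 96.828 × log₂ 20 = 343.172 + 96.828 × 4.3219 ≈ 761.657 ms.

761.7 ms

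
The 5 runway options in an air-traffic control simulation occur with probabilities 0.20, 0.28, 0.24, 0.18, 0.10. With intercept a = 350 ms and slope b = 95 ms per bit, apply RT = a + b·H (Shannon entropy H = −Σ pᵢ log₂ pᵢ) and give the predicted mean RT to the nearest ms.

564 ms

Entropy contributions −pᵢ log₂ pᵢ: 0.4644, 0.5142, 0.4941, 0.4453, 0.3322; sum H = 2.2502 bits.
RT = a + bH = 350 + 95·2.2502 = 563.77 ms.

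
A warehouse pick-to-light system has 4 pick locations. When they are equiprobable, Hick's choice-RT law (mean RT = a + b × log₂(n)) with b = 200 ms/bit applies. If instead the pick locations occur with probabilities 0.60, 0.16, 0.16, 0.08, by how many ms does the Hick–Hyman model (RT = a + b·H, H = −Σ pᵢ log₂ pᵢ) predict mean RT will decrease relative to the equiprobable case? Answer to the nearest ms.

84 ms

Equiprobable entropy H₀ = log₂ 4 = 2.0000 bits.
Skewed entropy H = −Σ pᵢ log₂ pᵢ = 1.5797 bits.
ΔRT = b·(H₀ − H) = 200 × 0.4203 = 84.06 ms.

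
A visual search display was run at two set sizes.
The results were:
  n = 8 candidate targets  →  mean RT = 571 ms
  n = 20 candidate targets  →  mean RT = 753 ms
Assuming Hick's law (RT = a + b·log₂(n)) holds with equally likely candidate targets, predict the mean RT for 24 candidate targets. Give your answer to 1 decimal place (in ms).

With log₂ n on the abscissa the relation is linear; from the two conditions:
  b = (753 − 571) / (log₂ 20 − log₂ 8) = 182 / (4.3219 − 3) = 137.678 ms/bit
  a = 571 − 137.678 × 3 = 157.967 ms
Then RT(24) = 157.967 + 137.678 × log₂ 24 = 157.967 + 137.678 × 4.5850 ≈ 789.214 ms.

789.2 ms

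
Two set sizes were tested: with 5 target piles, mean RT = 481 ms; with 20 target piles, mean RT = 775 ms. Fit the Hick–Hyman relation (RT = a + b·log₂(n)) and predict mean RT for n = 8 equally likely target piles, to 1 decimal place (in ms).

RT is linear in log₂ n, so two points fix the line:
  b = (775 − 481) / (log₂ 20 − log₂ 5) = 294 / (4.3219 − 2.3219) = 147.000 ms/bit
  a = 481 − 147.000 × 2.3219 = 139.677 ms
Then RT(8) = 139.677 + 147.000 × log₂ 8 = 139.677 + 147.000 × 3 ≈ 580.677 ms.

580.7 ms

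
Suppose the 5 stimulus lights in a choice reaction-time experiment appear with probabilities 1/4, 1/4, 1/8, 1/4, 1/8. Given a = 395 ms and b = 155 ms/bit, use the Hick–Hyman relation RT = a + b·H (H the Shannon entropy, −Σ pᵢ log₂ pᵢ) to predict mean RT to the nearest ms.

744 ms

Each term −pᵢ log₂ pᵢ: 0.25·2 + 0.25·2 + 0.125·3 + 0.25·2 + 0.125·3; summed, H = 2.250 bits.
Mean RT = a + bH = 395 + 155·2.250 = 743.75 ms.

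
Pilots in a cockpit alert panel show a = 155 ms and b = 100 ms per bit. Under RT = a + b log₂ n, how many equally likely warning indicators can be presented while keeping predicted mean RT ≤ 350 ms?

Information budget: (350 − 155)/100 = 1.9500 bits, so n ≤ 2^1.9500 = 3.864 → at most 3.

3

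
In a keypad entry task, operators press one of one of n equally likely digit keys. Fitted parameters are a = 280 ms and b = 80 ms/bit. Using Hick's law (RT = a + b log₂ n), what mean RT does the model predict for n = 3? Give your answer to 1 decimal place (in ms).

406.8 ms

log₂(3) = 1.5850 bits, so RT = 280 + 80 × 1.5850 ≈ 406.797 ms.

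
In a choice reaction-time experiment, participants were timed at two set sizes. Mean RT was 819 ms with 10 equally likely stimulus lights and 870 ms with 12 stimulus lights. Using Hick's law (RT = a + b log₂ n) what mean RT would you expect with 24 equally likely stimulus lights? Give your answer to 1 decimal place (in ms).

Solve the two-equation system in a and b:
  b = (870 − 819) / (log₂ 12 − log₂ 10) = 51 / (3.5850 − 3.3219) = 193.891 ms/bit
  a = 819 − 193.891 × 3.3219 = 174.908 ms
Then RT(24) = 174.908 + 193.891 × log₂ 24 = 174.908 + 193.891 × 4.5850 ≈ 1063.891 ms.

1063.9 ms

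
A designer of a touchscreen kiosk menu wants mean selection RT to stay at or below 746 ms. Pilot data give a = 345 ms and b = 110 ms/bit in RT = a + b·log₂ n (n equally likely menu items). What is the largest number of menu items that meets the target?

12

Set 345 + 110·log₂ n ≤ 746 → log₂ n ≤ (746 − 345)/110 = 3.6455.
So n ≤ 2^3.6455 = 12.514; the largest integer n is 12.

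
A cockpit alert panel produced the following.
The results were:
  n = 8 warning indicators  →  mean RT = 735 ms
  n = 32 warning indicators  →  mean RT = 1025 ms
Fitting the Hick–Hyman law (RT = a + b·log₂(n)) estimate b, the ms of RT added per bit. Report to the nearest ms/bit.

145 ms/bit

b = (RT₂ − RT₁)/(log₂ n₂ − log₂ n₁) = (1025 − 735)/(5 − 3) = 145 ms/bit.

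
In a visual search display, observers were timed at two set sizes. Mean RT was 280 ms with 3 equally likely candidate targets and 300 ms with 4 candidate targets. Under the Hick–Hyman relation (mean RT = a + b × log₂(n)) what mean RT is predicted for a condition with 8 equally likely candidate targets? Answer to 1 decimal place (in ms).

RT is linear in log₂ n, so two points fix the line:
  b = (300 − 280) / (log₂ 4 − log₂ 3) = 20 / (2 − 1.5850) = 48.188 ms/bit
  a = 280 − 48.188 × 1.5850 = 203.623 ms
Then RT(8) = 203.623 + 48.188 × log₂ 8 = 203.623 + 48.188 × 3 ≈ 348.188 ms.

348.2 ms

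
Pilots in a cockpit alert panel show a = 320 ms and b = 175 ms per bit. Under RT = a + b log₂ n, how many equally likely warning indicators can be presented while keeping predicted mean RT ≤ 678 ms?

4

Information budget: (678 − 320)/175 = 2.0457 bits, so n ≤ 2^2.0457 = 4.129 → at most 4.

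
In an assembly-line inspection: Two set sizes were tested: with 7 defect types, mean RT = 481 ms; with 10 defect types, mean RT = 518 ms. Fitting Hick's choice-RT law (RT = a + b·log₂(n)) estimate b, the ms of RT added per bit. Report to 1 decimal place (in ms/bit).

The slope on a log₂ axis is (518 − 481) / (3.3219 − 2.8074) = 71.904 ms/bit.

71.9 ms/bit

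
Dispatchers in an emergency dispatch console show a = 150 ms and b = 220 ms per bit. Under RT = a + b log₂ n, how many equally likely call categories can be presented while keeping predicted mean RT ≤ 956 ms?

12

220·log₂ n ≤ 956 − 150 = 806, giving log₂ n ≤ 3.6636 and n ≤ 12.673. The largest whole number is 12.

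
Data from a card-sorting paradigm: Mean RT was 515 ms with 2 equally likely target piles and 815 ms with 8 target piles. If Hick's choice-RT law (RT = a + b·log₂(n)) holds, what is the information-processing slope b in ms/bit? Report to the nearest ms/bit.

The slope on a log₂ axis is (815 − 515) / (3 − 1) = 150 ms/bit.

150 ms/bit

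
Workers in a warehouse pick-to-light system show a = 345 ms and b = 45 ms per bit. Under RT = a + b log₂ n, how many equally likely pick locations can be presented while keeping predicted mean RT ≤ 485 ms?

8

45·log₂ n ≤ 485 − 345 = 140, giving log₂ n ≤ 3.1111 and n ≤ 8.640. The largest whole number is 8.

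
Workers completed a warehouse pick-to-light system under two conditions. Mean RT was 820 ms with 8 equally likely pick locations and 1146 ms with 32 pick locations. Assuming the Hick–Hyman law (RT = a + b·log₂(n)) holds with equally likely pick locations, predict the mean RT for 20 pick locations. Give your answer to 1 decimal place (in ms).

1035.5 ms

Solve the two-equation system in a and b:
  b = (1146 − 820) / (log₂ 32 − log₂ 8) = 326 / (5 − 3) = 163.000 ms/bit
  a = 820 − 163.000 × 3 = 331.000 ms
Then RT(20) = 331.000 + 163.000 × log₂ 20 = 331.000 + 163.000 × 4.3219 ≈ 1035.474 ms.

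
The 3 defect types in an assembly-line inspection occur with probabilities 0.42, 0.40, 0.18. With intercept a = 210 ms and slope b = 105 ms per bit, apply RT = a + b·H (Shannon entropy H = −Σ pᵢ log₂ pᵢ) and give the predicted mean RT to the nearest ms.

Entropy contributions −pᵢ log₂ pᵢ: 0.5256, 0.5288, 0.4453; sum H = 1.4997 bits.
RT = a + bH = 210 + 105·1.4997 = 367.47 ms.

367 ms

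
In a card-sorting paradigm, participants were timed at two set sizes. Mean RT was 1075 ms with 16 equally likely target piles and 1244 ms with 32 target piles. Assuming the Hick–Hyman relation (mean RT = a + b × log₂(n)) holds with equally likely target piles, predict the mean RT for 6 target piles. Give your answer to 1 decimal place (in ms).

835.9 ms

With log₂ n on the abscissa the relation is linear; from the two conditions:
  b = (1244 − 1075) / (log₂ 32 − log₂ 16) = 169 / (5 − 4) = 169.000 ms/bit
  a = 1075 − 169.000 × 4 = 399.000 ms
Then RT(6) = 399.000 + 169.000 × log₂ 6 = 399.000 + 169.000 × 2.5850 ≈ 835.859 ms.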